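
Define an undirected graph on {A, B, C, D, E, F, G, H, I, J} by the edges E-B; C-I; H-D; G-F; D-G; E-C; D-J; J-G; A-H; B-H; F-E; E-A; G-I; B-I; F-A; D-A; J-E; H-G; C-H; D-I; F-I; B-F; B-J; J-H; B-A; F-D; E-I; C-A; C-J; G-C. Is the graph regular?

Degrees: A:6, B:6, C:6, D:6, E:6, F:6, G:6, H:6, I:6, J:6
All degrees equal 6; the graph is regular.

Yes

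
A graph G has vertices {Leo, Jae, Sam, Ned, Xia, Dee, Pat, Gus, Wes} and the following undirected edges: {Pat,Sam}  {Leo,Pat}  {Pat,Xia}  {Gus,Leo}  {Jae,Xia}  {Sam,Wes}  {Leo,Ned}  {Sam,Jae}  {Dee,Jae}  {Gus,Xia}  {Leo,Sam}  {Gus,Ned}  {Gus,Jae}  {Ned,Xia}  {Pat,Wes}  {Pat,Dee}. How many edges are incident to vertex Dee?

2

Neighbors of Dee: Jae, Pat.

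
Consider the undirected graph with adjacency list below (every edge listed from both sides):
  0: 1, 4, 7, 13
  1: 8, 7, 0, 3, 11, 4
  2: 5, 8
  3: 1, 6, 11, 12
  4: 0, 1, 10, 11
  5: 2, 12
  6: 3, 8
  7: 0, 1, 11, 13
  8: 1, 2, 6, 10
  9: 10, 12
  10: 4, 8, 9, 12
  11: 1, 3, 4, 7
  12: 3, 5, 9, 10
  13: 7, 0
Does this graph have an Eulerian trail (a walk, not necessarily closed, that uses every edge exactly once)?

Degrees: 0:4, 1:6, 2:2, 3:4, 4:4, 5:2, 6:2, 7:4, 8:4, 9:2, 10:4, 11:4, 12:4, 13:2
Odd-degree vertices: none (0 total).
With 0 odd-degree vertices and all edges in one connected piece, an Eulerian trail exists.

Yes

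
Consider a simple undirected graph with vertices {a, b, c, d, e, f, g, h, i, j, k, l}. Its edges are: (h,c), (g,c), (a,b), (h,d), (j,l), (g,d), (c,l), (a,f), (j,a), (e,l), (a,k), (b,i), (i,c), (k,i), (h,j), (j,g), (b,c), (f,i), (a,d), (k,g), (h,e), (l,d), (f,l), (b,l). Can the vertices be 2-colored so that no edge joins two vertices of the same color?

No

c-b-l-c is an odd cycle (length 3), and a bipartite graph can contain only even cycles.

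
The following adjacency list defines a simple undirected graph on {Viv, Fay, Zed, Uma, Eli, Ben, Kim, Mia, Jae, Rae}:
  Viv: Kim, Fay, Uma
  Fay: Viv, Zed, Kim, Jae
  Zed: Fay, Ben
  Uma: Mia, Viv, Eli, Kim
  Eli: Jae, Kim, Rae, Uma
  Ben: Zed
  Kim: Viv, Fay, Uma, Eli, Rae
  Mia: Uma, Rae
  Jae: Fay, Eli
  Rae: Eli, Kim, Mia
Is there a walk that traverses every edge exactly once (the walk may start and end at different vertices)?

Degrees: Viv:3, Fay:4, Zed:2, Uma:4, Eli:4, Ben:1, Kim:5, Mia:2, Jae:2, Rae:3
Odd-degree vertices: Viv, Ben, Kim, Rae (4 total).
With 4 odd-degree vertices (more than two), no single trail can use every edge.

No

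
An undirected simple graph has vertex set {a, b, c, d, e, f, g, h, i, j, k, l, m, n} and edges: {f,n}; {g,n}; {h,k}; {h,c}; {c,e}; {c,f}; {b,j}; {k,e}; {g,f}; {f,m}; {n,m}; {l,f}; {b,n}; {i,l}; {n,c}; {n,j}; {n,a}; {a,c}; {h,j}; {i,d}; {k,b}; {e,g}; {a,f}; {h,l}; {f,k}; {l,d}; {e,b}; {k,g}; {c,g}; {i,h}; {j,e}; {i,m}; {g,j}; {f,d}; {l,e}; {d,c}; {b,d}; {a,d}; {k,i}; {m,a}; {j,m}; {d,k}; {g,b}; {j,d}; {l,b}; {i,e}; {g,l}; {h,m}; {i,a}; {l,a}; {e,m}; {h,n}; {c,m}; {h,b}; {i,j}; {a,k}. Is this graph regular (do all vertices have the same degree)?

Degrees: a:8, b:8, c:8, d:8, e:8, f:8, g:8, h:8, i:8, j:8, k:8, l:8, m:8, n:8
Every vertex has degree 8, so the graph is 8-regular.

Yes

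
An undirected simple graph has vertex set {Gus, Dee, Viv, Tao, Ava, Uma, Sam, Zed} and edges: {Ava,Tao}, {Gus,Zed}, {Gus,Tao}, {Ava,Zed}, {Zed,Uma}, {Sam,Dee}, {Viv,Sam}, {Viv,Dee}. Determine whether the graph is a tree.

|V| = 8, |E| = 8.
It splits into 2 components, so it cannot be a tree.

No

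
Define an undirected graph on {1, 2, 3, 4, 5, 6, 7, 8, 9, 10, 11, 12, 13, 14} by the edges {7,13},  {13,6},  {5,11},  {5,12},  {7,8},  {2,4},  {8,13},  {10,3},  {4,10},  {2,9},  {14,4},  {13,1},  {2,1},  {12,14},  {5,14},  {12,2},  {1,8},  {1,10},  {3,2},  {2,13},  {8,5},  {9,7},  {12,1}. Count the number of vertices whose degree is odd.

8

Degrees: 1:5, 2:6, 3:2, 4:3, 5:4, 6:1, 7:3, 8:4, 9:2, 10:3, 11:1, 12:4, 13:5, 14:3
Odd-degree vertices: 1, 4, 6, 7, 10, 11, 13, 14.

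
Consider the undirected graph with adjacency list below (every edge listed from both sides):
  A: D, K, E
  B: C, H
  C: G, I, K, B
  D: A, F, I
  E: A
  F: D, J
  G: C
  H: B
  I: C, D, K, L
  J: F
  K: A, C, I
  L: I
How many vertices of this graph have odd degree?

Degrees: A:3, B:2, C:4, D:3, E:1, F:2, G:1, H:1, I:4, J:1, K:3, L:1
Odd-degree vertices: A, D, E, G, H, J, K, L.

8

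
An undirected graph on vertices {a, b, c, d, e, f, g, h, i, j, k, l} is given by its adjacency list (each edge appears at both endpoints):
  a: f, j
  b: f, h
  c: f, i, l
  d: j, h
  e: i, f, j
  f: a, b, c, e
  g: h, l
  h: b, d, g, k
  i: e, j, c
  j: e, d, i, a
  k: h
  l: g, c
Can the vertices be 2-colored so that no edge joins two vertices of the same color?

No

The cycle i-j-d-h-b-f-c-i has length 7, which is odd, so the graph is not bipartite.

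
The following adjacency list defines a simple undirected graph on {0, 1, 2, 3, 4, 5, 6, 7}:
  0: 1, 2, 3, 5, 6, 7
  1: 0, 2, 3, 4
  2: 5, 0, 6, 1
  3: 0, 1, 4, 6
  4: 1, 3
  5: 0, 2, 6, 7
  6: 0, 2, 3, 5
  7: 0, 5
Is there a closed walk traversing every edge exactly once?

Yes

Degrees: 0:6, 1:4, 2:4, 3:4, 4:2, 5:4, 6:4, 7:2
Every vertex has even degree and the edges form a single connected piece, so an Eulerian circuit exists.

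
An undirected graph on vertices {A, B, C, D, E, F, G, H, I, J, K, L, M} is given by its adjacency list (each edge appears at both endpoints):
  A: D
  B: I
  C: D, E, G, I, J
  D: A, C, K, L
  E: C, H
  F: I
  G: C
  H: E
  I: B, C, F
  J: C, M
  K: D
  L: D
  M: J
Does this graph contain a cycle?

No

|V| = 13, |E| = 12, number of components = 1.
Since 12 = 13 - 1, the graph is a forest and contains no cycle.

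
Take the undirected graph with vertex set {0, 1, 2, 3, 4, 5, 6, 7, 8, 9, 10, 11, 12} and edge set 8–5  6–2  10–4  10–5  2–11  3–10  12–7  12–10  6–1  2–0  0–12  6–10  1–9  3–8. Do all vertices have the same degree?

No

Degrees: 0:2, 1:2, 2:3, 3:2, 4:1, 5:2, 6:3, 7:1, 8:2, 9:1, 10:5, 11:1, 12:3
Vertex 4 has degree 1 while 10 has degree 5, so the graph is not regular.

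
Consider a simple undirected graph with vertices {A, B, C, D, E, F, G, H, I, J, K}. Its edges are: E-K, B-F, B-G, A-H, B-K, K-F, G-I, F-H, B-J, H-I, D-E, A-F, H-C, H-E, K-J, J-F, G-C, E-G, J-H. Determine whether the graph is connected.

Starting from A and exploring outward reaches every vertex (A, F, H, B, J, K, E, I, C, G, D); the graph is connected.

Yes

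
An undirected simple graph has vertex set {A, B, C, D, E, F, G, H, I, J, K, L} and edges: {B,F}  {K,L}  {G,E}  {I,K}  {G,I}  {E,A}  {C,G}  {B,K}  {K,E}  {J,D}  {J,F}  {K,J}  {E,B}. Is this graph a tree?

|V| = 12, |E| = 13.
It is not connected, so it is not a tree.

No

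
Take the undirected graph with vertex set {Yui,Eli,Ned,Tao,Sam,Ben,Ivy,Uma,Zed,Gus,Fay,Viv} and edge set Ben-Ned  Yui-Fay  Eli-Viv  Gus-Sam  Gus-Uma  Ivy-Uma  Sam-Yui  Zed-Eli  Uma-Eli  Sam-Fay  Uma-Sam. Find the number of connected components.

3

Component: {Tao}
Component: {Ned, Ben}
Component: {Yui, Eli, Sam, Ivy, Uma, Zed, Gus, Fay, Viv}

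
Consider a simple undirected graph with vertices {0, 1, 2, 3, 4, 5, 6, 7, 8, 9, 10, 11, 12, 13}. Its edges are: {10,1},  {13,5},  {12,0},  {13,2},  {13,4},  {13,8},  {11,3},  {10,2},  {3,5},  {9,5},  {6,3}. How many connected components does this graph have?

Component: {7}
Component: {0, 12}
Component: {1, 2, 3, 4, 5, 6, 8, 9, 10, 11, 13}

3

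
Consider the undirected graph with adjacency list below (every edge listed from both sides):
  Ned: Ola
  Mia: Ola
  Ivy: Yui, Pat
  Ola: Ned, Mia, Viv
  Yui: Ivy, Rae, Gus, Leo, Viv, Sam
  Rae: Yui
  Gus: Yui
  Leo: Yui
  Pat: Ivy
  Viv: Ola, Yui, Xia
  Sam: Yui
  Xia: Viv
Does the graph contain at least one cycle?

No

|V| = 12, |E| = 11, number of components = 1.
Since 11 = 12 - 1, the graph is a forest and contains no cycle.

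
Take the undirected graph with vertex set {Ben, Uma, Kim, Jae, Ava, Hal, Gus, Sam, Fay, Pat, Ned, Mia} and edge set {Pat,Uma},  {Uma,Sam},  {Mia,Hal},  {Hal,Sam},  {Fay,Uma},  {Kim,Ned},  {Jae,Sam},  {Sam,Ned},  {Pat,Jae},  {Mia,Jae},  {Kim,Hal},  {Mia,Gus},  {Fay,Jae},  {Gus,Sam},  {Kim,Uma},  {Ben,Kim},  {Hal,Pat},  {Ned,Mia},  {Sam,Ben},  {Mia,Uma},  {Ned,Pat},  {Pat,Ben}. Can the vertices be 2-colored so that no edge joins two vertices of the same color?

Partition the vertices as {Kim, Ava, Sam, Fay, Pat, Mia} vs {Ben, Uma, Jae, Hal, Gus, Ned}. Each listed edge has one endpoint in each part, so the graph is bipartite.

Yes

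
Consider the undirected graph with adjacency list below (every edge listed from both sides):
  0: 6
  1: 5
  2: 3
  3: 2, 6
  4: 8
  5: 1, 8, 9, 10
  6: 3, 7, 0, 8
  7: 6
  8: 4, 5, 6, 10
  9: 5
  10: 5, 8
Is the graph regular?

Degrees: 0:1, 1:1, 2:1, 3:2, 4:1, 5:4, 6:4, 7:1, 8:4, 9:1, 10:2
Degrees are not all equal (e.g. deg(0)=1 but deg(5)=4); not regular.

No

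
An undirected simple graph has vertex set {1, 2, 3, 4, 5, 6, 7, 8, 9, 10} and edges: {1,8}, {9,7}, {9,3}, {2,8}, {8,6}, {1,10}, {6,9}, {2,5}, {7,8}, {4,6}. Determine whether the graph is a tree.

|V| = 10, |E| = 10.
Connected but with 10 > 9 edges, so it has a cycle and is not a tree.

No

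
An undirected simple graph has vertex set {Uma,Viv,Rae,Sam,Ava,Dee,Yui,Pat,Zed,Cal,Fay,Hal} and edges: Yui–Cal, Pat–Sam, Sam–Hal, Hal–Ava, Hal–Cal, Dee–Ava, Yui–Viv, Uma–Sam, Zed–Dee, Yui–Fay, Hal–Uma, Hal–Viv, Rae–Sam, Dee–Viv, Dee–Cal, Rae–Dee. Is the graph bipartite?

The cycle Uma-Sam-Hal-Uma has length 3, which is odd, so the graph is not bipartite.

No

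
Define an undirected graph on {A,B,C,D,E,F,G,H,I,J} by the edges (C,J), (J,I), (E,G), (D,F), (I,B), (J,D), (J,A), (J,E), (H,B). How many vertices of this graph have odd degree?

Degrees: A:1, B:2, C:1, D:2, E:2, F:1, G:1, H:1, I:2, J:5
Odd-degree vertices: A, C, F, G, H, J.

6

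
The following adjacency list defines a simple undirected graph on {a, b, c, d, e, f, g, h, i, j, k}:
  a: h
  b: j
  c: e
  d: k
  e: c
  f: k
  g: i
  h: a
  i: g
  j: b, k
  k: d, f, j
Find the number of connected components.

4

Component: {a, h}
Component: {c, e}
Component: {g, i}
Component: {b, d, f, j, k}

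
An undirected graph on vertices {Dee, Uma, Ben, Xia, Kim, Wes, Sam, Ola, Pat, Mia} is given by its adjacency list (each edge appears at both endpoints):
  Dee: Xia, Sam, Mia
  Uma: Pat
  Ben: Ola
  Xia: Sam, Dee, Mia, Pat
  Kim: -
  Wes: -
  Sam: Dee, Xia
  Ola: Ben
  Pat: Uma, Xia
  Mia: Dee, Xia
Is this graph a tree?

No

|V| = 10, |E| = 8.
It splits into 4 components, so it cannot be a tree.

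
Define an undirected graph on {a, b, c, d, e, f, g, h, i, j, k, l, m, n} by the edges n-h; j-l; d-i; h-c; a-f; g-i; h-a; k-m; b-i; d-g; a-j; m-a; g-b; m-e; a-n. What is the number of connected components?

Component: {b, d, g, i}
Component: {a, c, e, f, h, j, k, l, m, n}

2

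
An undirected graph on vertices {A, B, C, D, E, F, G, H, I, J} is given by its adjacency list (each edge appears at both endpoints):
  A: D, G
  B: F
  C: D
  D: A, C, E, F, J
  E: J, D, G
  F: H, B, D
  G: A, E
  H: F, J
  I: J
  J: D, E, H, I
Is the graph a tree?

|V| = 10, |E| = 12.
A tree on 10 vertices has exactly 9 edges; this graph has 12, so it contains a cycle and is not a tree.

No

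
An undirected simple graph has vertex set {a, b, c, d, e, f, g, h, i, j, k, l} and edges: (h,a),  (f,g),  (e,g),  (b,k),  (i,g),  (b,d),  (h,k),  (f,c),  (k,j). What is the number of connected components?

3

Component: {l}
Component: {c, e, f, g, i}
Component: {a, b, d, h, j, k}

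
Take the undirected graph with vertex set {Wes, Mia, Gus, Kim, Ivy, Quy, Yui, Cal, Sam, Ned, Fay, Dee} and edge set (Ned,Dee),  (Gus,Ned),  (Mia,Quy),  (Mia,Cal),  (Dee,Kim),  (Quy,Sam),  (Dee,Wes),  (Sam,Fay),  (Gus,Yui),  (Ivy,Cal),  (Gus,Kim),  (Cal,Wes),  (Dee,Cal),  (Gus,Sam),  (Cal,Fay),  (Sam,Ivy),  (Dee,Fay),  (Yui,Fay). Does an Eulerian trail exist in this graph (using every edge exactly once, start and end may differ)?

Degrees: Wes:2, Mia:2, Gus:4, Kim:2, Ivy:2, Quy:2, Yui:2, Cal:5, Sam:4, Ned:2, Fay:4, Dee:5
Odd-degree vertices: Cal, Dee (2 total).
With 2 odd-degree vertices and all edges in one connected piece, an Eulerian trail exists (from Cal to Dee).

Yes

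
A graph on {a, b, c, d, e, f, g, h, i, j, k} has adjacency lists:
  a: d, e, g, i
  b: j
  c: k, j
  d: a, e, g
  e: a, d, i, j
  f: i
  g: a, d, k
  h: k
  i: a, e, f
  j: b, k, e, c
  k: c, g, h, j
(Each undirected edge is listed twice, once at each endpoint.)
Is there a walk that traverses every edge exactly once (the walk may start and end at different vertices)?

Degrees: a:4, b:1, c:2, d:3, e:4, f:1, g:3, h:1, i:3, j:4, k:4
Odd-degree vertices: b, d, f, g, h, i (6 total).
An Eulerian trail requires 0 or 2 odd-degree vertices; here there are 6.

No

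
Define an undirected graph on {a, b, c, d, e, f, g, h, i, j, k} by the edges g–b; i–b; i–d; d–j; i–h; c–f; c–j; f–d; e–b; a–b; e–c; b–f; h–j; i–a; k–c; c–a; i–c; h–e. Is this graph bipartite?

i-a-c-i is an odd cycle (length 3), and a bipartite graph can contain only even cycles.

No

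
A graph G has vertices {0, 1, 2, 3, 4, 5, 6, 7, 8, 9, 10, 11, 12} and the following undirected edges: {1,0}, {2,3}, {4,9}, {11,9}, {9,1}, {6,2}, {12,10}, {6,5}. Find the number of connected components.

5

Component: {7}
Component: {8}
Component: {10, 12}
Component: {2, 3, 5, 6}
Component: {0, 1, 4, 9, 11}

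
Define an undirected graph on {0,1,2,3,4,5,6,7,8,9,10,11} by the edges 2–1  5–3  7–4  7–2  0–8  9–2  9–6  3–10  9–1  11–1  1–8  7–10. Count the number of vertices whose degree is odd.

Degrees: 0:1, 1:4, 2:3, 3:2, 4:1, 5:1, 6:1, 7:3, 8:2, 9:3, 10:2, 11:1
Odd-degree vertices: 0, 2, 4, 5, 6, 7, 9, 11.

8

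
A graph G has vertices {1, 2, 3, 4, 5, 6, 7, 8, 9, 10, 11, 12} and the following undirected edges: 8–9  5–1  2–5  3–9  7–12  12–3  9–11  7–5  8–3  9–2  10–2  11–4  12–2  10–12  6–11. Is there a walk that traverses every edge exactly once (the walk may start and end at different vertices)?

Degrees: 1:1, 2:4, 3:3, 4:1, 5:3, 6:1, 7:2, 8:2, 9:4, 10:2, 11:3, 12:4
Odd-degree vertices: 1, 3, 4, 5, 6, 11 (6 total).
With 6 odd-degree vertices (more than two), no single trail can use every edge.

No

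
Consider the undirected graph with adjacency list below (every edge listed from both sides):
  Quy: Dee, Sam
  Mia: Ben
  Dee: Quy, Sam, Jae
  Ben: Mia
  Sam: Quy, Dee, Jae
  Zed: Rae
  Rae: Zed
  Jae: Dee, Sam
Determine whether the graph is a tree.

The graph has 8 vertices and 7 edges.
It splits into 3 components, so it cannot be a tree.

No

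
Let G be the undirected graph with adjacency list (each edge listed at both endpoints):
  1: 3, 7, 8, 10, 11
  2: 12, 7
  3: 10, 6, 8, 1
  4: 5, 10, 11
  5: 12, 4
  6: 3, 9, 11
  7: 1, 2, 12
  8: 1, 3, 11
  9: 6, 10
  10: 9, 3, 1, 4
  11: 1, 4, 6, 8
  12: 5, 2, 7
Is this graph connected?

A breadth-first search from 1 visits 1, 3, 7, 8, 11, 10, 6, 2, 12, 4, 9, 5 — all 12 vertices — so the graph is connected.

Yes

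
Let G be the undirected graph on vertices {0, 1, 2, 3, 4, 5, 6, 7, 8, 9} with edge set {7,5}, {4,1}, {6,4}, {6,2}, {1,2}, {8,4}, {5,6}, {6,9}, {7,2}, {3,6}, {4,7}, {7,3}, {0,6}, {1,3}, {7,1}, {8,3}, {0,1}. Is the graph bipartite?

No

The cycle 7-1-4-7 has length 3, which is odd, so the graph is not bipartite.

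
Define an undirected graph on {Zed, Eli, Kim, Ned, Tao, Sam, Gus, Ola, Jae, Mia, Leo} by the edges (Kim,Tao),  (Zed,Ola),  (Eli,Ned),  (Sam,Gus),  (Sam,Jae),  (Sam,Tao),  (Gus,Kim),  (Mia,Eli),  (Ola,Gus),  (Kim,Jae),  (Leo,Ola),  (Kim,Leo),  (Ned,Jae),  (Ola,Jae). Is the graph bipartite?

Yes

Color {Kim, Ned, Sam, Ola, Mia} black and {Zed, Eli, Tao, Gus, Jae, Leo} white. No edge joins two same-colored vertices, so the graph is bipartite.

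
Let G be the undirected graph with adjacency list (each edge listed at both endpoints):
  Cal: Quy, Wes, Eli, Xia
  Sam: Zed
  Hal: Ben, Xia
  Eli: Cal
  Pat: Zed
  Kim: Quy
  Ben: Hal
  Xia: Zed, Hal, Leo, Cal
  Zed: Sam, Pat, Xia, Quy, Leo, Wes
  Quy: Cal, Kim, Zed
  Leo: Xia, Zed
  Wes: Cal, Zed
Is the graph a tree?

No

The graph has 12 vertices and 14 edges.
Connected but with 14 > 11 edges, so it has a cycle and is not a tree.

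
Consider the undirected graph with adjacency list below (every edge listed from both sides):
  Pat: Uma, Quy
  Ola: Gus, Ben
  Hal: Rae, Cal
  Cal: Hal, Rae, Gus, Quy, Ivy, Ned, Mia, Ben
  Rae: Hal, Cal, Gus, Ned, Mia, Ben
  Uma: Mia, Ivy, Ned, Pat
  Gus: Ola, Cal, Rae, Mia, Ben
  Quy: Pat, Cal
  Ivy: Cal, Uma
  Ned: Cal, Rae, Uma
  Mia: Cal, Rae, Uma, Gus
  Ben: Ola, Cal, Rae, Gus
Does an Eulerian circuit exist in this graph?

Degrees: Pat:2, Ola:2, Hal:2, Cal:8, Rae:6, Uma:4, Gus:5, Quy:2, Ivy:2, Ned:3, Mia:4, Ben:4
Gus, Ned have odd degree; an Eulerian circuit needs every degree to be even, so none exists.

No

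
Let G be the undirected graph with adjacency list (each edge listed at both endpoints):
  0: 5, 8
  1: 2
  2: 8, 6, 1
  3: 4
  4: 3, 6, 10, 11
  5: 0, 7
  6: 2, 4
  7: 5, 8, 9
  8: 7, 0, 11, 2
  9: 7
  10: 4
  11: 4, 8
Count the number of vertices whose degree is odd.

Degrees: 0:2, 1:1, 2:3, 3:1, 4:4, 5:2, 6:2, 7:3, 8:4, 9:1, 10:1, 11:2
Odd-degree vertices: 1, 2, 3, 7, 9, 10.

6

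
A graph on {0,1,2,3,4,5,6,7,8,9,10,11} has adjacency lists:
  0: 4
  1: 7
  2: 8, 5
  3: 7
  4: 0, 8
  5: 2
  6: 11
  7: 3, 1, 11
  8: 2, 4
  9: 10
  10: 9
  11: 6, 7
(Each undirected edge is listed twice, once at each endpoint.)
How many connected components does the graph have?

3

Component: {9, 10}
Component: {0, 2, 4, 5, 8}
Component: {1, 3, 6, 7, 11}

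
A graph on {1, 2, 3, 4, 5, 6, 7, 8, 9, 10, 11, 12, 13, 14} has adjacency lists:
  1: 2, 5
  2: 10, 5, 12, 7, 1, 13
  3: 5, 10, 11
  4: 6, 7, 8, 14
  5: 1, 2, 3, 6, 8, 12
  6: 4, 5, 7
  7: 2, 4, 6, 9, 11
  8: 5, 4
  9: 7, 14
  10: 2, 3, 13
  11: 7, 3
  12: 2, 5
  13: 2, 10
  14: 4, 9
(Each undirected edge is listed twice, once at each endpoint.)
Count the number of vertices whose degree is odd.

Degrees: 1:2, 2:6, 3:3, 4:4, 5:6, 6:3, 7:5, 8:2, 9:2, 10:3, 11:2, 12:2, 13:2, 14:2
Odd-degree vertices: 3, 6, 7, 10.

4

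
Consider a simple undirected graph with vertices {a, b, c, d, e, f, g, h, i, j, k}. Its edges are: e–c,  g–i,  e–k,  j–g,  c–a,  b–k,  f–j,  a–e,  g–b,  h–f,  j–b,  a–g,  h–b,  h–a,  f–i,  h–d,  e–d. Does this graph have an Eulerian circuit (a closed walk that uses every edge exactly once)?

No

Degrees: a:4, b:4, c:2, d:2, e:4, f:3, g:4, h:4, i:2, j:3, k:2
f, j have odd degree; an Eulerian circuit needs every degree to be even, so none exists.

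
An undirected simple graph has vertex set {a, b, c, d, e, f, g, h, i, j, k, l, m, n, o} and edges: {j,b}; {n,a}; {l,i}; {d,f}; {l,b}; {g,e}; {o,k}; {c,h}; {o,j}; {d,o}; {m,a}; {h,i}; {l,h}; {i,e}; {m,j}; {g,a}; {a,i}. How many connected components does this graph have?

1

Component: {a, b, c, d, e, f, g, h, i, j, k, l, m, n, o}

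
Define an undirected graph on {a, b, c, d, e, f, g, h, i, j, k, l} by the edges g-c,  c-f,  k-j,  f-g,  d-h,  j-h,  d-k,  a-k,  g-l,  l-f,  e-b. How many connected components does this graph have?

4

Component: {i}
Component: {b, e}
Component: {c, f, g, l}
Component: {a, d, h, j, k}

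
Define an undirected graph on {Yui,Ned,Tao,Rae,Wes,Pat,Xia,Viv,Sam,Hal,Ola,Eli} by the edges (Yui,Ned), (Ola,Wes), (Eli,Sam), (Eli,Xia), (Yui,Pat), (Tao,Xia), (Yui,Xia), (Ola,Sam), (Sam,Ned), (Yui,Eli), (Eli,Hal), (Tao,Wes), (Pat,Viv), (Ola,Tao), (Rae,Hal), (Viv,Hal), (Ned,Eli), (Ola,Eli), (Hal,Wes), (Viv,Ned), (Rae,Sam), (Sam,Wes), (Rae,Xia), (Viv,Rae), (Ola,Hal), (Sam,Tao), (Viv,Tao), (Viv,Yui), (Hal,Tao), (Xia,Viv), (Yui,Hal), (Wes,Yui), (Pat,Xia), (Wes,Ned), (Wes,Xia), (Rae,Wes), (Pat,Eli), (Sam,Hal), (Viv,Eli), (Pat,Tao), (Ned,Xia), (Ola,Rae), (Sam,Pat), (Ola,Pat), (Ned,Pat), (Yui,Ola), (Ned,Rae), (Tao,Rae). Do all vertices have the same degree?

Yes

Degrees: Yui:8, Ned:8, Tao:8, Rae:8, Wes:8, Pat:8, Xia:8, Viv:8, Sam:8, Hal:8, Ola:8, Eli:8
All degrees equal 8; the graph is regular.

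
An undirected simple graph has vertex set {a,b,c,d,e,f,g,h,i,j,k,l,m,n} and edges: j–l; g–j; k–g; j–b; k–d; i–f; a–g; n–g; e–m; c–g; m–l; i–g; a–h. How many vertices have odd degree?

Degrees: a:2, b:1, c:1, d:1, e:1, f:1, g:6, h:1, i:2, j:3, k:2, l:2, m:2, n:1
Odd-degree vertices: b, c, d, e, f, h, j, n.

8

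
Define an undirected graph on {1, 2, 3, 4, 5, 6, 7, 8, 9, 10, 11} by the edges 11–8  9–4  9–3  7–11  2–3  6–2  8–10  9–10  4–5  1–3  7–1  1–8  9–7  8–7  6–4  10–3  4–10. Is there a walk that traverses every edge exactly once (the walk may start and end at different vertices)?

Degrees: 1:3, 2:2, 3:4, 4:4, 5:1, 6:2, 7:4, 8:4, 9:4, 10:4, 11:2
Odd-degree vertices: 1, 5 (2 total).
The non-isolated vertices are connected and exactly 2 have odd degree, so an Eulerian trail exists (from 1 to 5).

Yes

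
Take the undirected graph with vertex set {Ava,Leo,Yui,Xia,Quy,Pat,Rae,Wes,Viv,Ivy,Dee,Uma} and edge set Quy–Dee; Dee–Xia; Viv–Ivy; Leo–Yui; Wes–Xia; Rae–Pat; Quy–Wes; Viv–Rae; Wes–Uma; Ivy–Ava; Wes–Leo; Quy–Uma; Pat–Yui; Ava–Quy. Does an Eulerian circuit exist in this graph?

Degrees: Ava:2, Leo:2, Yui:2, Xia:2, Quy:4, Pat:2, Rae:2, Wes:4, Viv:2, Ivy:2, Dee:2, Uma:2
All degrees are even and the non-isolated vertices are connected — an Eulerian circuit exists.

Yes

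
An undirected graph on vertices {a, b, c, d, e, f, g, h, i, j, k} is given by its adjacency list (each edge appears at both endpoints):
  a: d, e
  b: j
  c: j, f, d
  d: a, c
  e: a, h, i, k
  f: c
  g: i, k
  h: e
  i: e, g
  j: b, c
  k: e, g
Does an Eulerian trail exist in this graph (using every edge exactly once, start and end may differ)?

Degrees: a:2, b:1, c:3, d:2, e:4, f:1, g:2, h:1, i:2, j:2, k:2
Odd-degree vertices: b, c, f, h (4 total).
An Eulerian trail requires 0 or 2 odd-degree vertices; here there are 4.

No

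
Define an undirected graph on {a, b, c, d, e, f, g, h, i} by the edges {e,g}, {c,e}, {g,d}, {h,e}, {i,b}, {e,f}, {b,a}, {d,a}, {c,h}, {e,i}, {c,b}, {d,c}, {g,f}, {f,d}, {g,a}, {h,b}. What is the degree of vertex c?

Neighbors of c: b, d, e, h.

4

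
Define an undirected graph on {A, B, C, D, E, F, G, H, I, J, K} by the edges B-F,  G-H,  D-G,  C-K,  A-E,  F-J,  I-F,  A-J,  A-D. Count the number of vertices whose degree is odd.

8

Degrees: A:3, B:1, C:1, D:2, E:1, F:3, G:2, H:1, I:1, J:2, K:1
Odd-degree vertices: A, B, C, E, F, H, I, K.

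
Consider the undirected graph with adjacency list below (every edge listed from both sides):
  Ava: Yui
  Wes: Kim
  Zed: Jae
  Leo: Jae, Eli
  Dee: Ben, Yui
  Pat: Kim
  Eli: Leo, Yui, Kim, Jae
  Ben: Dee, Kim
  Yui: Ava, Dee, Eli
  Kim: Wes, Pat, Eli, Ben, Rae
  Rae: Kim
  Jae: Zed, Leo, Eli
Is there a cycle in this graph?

Yes

|V| = 12, |E| = 13, number of components = 1.
Since 13 > 12 - 1, a cycle must exist; for instance Eli-Jae-Leo-Eli.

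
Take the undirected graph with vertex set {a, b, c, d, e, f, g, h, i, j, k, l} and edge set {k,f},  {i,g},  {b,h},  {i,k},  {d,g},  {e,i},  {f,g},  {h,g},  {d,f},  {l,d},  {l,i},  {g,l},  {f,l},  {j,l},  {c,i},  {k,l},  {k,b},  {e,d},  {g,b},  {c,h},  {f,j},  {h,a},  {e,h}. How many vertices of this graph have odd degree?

Degrees: a:1, b:3, c:2, d:4, e:3, f:5, g:6, h:5, i:5, j:2, k:4, l:6
Odd-degree vertices: a, b, e, f, h, i.

6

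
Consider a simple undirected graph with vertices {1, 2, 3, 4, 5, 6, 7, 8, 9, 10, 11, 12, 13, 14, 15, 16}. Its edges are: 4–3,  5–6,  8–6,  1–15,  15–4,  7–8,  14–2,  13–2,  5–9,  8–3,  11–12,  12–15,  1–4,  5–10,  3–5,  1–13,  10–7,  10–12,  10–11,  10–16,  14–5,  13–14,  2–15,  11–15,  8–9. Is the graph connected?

Yes

Starting from 1 and exploring outward reaches every vertex (1, 4, 13, 15, 3, 2, 14, 12, 11, 5, 8, 10, 6, 9, 7, 16); the graph is connected.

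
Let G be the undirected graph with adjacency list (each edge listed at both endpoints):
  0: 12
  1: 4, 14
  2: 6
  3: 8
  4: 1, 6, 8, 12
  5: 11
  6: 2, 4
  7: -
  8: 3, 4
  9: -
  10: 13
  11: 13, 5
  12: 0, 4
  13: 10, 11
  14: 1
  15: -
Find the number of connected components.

5

Component: {7}
Component: {9}
Component: {15}
Component: {5, 10, 11, 13}
Component: {0, 1, 2, 3, 4, 6, 8, 12, 14}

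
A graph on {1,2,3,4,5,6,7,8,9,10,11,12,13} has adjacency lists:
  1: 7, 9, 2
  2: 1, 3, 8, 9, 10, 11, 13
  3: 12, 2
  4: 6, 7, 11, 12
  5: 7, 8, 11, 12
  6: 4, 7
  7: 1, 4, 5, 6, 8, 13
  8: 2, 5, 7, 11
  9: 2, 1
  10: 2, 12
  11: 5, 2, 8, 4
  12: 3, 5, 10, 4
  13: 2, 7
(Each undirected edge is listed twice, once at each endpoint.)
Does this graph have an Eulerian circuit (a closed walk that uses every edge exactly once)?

Degrees: 1:3, 2:7, 3:2, 4:4, 5:4, 6:2, 7:6, 8:4, 9:2, 10:2, 11:4, 12:4, 13:2
1, 2 have odd degree; an Eulerian circuit needs every degree to be even, so none exists.

No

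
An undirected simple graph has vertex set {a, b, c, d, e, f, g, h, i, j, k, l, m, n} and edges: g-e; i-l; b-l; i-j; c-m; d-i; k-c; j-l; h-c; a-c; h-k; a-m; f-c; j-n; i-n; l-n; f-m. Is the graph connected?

No

Component: {e, g}
Component: {a, c, f, h, k, m}
Component: {b, d, i, j, l, n}
There are 3 separate components, so the graph is not connected.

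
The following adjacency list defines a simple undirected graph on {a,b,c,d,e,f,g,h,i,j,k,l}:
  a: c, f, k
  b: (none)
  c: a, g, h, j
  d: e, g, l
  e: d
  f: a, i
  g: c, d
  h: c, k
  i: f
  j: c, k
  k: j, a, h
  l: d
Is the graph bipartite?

Color {b, c, d, f, k} black and {a, e, g, h, i, j, l} white. No edge joins two same-colored vertices, so the graph is bipartite.

Yes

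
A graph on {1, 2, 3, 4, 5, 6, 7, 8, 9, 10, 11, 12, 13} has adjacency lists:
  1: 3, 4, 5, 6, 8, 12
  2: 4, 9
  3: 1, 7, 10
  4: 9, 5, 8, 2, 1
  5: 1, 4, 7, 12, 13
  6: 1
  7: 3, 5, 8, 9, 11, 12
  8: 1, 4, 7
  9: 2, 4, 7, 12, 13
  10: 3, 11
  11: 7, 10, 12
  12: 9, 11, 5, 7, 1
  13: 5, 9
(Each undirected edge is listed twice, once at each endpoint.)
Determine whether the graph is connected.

A breadth-first search from 1 visits 1, 12, 6, 3, 5, 8, 4, 9, 11, 7, 10, 13, 2 — all 13 vertices — so the graph is connected.

Yes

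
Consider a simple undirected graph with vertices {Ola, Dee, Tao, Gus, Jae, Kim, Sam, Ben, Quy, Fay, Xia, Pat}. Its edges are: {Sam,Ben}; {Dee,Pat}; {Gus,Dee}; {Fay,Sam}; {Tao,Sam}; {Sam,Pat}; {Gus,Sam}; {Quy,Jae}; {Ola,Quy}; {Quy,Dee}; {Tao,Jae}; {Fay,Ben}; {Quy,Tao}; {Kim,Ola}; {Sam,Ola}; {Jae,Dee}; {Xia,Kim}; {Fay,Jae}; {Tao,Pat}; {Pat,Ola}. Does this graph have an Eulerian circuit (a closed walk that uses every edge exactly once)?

Degrees: Ola:4, Dee:4, Tao:4, Gus:2, Jae:4, Kim:2, Sam:6, Ben:2, Quy:4, Fay:3, Xia:1, Pat:4
Fay, Xia have odd degree; an Eulerian circuit needs every degree to be even, so none exists.

No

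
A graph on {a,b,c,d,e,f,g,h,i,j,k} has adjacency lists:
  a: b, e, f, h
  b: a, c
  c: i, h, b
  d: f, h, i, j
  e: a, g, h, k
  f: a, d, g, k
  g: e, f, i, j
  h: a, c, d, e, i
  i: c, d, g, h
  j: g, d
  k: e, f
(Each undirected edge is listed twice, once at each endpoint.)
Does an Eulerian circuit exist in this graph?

No

Degrees: a:4, b:2, c:3, d:4, e:4, f:4, g:4, h:5, i:4, j:2, k:2
c, h have odd degree; an Eulerian circuit needs every degree to be even, so none exists.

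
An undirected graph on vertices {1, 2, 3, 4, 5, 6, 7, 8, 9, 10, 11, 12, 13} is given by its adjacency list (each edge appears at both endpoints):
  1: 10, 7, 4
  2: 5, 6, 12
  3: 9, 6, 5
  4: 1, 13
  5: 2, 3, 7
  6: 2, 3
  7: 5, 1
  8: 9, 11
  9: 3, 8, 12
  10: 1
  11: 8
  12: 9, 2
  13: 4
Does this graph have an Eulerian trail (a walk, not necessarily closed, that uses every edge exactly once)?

No

Degrees: 1:3, 2:3, 3:3, 4:2, 5:3, 6:2, 7:2, 8:2, 9:3, 10:1, 11:1, 12:2, 13:1
Odd-degree vertices: 1, 2, 3, 5, 9, 10, 11, 13 (8 total).
With 8 odd-degree vertices (more than two), no single trail can use every edge.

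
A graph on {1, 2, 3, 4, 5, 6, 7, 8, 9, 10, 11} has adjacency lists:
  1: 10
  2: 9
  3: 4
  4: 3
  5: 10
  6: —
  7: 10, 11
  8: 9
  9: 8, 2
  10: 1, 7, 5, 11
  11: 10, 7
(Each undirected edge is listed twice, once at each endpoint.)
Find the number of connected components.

Component: {6}
Component: {3, 4}
Component: {2, 8, 9}
Component: {1, 5, 7, 10, 11}

4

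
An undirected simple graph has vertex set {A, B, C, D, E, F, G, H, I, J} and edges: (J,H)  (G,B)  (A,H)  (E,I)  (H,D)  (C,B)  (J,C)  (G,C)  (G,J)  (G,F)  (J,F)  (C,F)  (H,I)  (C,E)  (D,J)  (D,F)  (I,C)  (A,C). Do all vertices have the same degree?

No

Degrees: A:2, B:2, C:7, D:3, E:2, F:4, G:4, H:4, I:3, J:5
Degrees are not all equal (e.g. deg(A)=2 but deg(C)=7); not regular.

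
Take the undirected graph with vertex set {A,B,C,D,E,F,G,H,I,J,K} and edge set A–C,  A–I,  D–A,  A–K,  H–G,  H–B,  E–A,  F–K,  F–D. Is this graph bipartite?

Yes

A valid 2-coloring puts {C, D, E, H, I, J, K} on one side and {A, B, F, G} on the other; every edge crosses between the two sides.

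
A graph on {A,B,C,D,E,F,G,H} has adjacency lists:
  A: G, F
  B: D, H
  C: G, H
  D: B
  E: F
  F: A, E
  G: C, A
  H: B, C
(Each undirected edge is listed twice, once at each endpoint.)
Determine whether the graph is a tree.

|V| = 8, |E| = 7.
Connected and |E| = |V| - 1, which characterizes a tree.

Yes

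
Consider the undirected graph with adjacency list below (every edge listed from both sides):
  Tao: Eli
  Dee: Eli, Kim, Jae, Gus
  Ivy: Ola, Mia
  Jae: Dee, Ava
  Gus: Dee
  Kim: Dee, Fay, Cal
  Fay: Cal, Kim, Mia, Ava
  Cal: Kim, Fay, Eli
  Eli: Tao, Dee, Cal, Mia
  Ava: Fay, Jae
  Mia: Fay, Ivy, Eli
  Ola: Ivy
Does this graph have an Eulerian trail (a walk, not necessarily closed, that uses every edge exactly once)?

Degrees: Tao:1, Dee:4, Ivy:2, Jae:2, Gus:1, Kim:3, Fay:4, Cal:3, Eli:4, Ava:2, Mia:3, Ola:1
Odd-degree vertices: Tao, Gus, Kim, Cal, Mia, Ola (6 total).
With 6 odd-degree vertices (more than two), no single trail can use every edge.

No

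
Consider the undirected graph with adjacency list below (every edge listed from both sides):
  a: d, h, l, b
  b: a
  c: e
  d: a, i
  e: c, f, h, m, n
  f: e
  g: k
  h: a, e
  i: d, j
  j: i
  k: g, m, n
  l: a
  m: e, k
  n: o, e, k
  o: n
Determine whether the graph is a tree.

The graph has 15 vertices and 15 edges.
A tree on 15 vertices has exactly 14 edges; this graph has 15, so it contains a cycle and is not a tree.

No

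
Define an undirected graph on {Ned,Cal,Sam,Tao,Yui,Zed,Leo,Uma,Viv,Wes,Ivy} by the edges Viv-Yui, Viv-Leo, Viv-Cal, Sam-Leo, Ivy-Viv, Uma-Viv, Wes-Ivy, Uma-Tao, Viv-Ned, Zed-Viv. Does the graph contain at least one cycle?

The graph has 11 vertices, 10 edges, and 1 connected component.
Since 10 = 11 - 1, the graph is a forest and contains no cycle.

No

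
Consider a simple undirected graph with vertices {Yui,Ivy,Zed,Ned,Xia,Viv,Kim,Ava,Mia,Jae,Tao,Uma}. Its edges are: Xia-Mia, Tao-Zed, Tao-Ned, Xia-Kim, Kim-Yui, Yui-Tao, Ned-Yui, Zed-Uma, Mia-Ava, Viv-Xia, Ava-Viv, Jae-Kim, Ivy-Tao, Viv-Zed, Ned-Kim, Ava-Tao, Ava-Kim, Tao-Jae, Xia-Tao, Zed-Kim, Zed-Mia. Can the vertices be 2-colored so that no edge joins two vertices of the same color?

No

The cycle Ned-Yui-Kim-Ned has length 3, which is odd, so the graph is not bipartite.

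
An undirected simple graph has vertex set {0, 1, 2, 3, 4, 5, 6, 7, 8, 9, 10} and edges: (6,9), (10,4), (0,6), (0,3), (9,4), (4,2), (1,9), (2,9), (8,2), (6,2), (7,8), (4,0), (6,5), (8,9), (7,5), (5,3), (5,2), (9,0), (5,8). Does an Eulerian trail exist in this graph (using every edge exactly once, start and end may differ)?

Degrees: 0:4, 1:1, 2:5, 3:2, 4:4, 5:5, 6:4, 7:2, 8:4, 9:6, 10:1
Odd-degree vertices: 1, 2, 5, 10 (4 total).
With 4 odd-degree vertices (more than two), no single trail can use every edge.

No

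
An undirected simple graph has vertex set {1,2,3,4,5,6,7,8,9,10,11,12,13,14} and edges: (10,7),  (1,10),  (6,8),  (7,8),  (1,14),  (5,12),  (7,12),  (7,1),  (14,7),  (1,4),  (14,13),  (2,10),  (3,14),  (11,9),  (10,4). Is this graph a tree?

The graph has 14 vertices and 15 edges.
It splits into 2 components, so it cannot be a tree.

No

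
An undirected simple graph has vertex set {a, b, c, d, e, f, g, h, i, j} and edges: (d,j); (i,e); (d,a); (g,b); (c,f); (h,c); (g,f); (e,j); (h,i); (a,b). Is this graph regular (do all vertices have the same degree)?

Degrees: a:2, b:2, c:2, d:2, e:2, f:2, g:2, h:2, i:2, j:2
Every vertex has degree 2, so the graph is 2-regular.

Yes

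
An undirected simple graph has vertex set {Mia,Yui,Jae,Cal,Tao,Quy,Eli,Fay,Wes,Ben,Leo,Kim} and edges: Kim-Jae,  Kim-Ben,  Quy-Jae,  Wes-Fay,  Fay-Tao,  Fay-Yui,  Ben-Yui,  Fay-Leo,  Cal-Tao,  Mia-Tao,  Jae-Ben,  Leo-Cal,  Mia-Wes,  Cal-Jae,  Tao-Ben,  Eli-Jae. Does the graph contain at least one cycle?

Yes

The graph has 12 vertices, 16 edges, and 1 connected component.
Since 16 > 12 - 1, a cycle must exist; for instance Mia-Tao-Ben-Jae-Cal-Leo-Fay-Wes-Mia.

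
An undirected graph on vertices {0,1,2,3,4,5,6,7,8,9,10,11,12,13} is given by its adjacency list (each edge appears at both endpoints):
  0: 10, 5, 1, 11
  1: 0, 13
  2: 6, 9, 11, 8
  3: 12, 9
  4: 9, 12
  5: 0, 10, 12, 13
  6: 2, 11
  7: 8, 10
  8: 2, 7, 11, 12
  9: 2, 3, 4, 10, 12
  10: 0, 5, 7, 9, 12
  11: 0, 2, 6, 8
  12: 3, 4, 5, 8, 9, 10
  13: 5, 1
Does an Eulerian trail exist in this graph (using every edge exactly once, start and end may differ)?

Degrees: 0:4, 1:2, 2:4, 3:2, 4:2, 5:4, 6:2, 7:2, 8:4, 9:5, 10:5, 11:4, 12:6, 13:2
Odd-degree vertices: 9, 10 (2 total).
With 2 odd-degree vertices and all edges in one connected piece, an Eulerian trail exists (from 9 to 10).

Yes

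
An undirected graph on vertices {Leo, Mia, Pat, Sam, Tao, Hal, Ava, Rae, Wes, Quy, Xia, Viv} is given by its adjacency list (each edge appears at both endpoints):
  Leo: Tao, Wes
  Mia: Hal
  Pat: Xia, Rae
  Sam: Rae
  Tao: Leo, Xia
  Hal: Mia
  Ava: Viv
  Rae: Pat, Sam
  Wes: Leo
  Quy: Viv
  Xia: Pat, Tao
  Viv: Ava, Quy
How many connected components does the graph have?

Component: {Mia, Hal}
Component: {Ava, Quy, Viv}
Component: {Leo, Pat, Sam, Tao, Rae, Wes, Xia}

3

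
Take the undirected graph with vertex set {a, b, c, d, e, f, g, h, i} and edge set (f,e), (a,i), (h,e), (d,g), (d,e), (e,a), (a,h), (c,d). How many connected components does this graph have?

Component: {b}
Component: {a, c, d, e, f, g, h, i}

2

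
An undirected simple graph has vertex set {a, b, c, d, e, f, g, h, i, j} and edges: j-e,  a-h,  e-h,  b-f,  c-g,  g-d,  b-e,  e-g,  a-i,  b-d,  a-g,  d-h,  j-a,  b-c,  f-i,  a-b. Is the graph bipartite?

Color {b, g, h, i, j} black and {a, c, d, e, f} white. No edge joins two same-colored vertices, so the graph is bipartite.

Yes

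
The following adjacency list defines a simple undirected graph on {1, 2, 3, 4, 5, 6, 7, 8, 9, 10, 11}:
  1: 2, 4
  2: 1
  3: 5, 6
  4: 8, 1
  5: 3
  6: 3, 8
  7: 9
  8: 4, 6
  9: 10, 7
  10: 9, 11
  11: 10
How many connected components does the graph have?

2

Component: {7, 9, 10, 11}
Component: {1, 2, 3, 4, 5, 6, 8}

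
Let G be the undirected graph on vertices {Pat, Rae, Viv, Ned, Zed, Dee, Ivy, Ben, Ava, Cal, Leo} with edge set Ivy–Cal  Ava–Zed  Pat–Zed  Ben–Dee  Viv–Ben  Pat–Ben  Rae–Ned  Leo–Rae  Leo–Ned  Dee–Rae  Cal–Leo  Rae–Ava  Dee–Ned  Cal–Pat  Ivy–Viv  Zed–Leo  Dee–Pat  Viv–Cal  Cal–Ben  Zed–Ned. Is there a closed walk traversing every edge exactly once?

Degrees: Pat:4, Rae:4, Viv:3, Ned:4, Zed:4, Dee:4, Ivy:2, Ben:4, Ava:2, Cal:5, Leo:4
Vertices with odd degree: Viv, Cal. An Eulerian circuit requires all degrees even.

No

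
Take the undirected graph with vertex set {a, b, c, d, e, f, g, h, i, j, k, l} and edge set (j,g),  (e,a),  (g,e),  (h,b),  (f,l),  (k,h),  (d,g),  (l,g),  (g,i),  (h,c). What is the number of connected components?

2

Component: {b, c, h, k}
Component: {a, d, e, f, g, i, j, l}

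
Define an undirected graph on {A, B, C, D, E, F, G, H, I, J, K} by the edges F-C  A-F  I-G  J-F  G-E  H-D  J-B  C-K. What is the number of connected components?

Component: {D, H}
Component: {E, G, I}
Component: {A, B, C, F, J, K}

3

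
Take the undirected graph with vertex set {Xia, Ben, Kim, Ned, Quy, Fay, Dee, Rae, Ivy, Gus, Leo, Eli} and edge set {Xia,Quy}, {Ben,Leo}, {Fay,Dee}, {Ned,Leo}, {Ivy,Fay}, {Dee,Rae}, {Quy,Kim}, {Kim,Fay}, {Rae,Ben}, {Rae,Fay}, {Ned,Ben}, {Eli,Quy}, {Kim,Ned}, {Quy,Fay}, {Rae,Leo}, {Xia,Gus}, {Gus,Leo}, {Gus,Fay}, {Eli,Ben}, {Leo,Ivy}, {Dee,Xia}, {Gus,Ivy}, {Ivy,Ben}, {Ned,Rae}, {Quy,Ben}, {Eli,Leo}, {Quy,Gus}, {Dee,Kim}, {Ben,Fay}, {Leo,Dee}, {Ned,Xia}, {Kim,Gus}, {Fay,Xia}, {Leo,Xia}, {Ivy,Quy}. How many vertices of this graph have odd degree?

Degrees: Xia:6, Ben:7, Kim:5, Ned:5, Quy:7, Fay:8, Dee:5, Rae:5, Ivy:5, Gus:6, Leo:8, Eli:3
Odd-degree vertices: Ben, Kim, Ned, Quy, Dee, Rae, Ivy, Eli.

8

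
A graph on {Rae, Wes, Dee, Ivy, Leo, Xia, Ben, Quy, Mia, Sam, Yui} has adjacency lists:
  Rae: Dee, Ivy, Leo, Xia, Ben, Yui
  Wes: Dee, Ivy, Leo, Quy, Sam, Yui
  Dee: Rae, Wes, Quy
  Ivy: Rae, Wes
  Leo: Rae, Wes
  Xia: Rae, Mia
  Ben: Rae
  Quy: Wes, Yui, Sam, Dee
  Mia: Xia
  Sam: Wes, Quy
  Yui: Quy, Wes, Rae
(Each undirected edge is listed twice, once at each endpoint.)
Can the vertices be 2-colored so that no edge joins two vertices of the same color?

No

The cycle Wes-Quy-Yui-Wes has length 3, which is odd, so the graph is not bipartite.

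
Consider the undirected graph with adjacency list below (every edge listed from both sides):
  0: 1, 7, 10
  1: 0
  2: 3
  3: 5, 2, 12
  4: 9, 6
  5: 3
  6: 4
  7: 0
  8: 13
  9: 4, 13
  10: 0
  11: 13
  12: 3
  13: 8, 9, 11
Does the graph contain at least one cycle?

|V| = 14, |E| = 11, number of components = 3.
A forest on 14 vertices with 3 components has exactly 11 edges, which matches — so no cycle.

No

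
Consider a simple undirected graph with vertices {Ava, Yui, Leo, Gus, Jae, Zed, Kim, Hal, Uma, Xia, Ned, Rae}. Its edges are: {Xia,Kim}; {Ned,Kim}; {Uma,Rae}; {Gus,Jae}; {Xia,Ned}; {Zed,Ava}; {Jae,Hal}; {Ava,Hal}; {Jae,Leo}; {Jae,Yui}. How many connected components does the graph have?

Component: {Uma, Rae}
Component: {Kim, Xia, Ned}
Component: {Ava, Yui, Leo, Gus, Jae, Zed, Hal}

3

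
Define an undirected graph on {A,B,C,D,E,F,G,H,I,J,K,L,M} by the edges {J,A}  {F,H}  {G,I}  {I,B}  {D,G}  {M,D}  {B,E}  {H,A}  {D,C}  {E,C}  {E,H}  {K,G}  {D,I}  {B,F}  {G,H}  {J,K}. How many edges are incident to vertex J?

Neighbors of J: A, K.

2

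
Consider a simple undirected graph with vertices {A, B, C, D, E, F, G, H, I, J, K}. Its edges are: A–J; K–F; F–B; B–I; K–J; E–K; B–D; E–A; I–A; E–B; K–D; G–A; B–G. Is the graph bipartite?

Yes

A valid 2-coloring puts {C, D, E, F, G, H, I, J} on one side and {A, B, K} on the other; every edge crosses between the two sides.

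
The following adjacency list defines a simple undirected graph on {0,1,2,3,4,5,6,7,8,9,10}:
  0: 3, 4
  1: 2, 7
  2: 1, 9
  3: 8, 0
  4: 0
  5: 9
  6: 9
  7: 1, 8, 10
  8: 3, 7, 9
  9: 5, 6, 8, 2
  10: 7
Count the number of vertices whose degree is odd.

Degrees: 0:2, 1:2, 2:2, 3:2, 4:1, 5:1, 6:1, 7:3, 8:3, 9:4, 10:1
Odd-degree vertices: 4, 5, 6, 7, 8, 10.

6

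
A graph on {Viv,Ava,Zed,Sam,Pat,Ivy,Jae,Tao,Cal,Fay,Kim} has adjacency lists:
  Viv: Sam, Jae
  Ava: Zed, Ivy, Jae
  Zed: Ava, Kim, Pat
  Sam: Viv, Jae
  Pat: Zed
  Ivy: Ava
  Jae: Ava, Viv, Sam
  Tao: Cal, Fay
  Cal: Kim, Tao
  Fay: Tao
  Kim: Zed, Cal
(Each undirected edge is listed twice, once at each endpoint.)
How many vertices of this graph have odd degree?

Degrees: Viv:2, Ava:3, Zed:3, Sam:2, Pat:1, Ivy:1, Jae:3, Tao:2, Cal:2, Fay:1, Kim:2
Odd-degree vertices: Ava, Zed, Pat, Ivy, Jae, Fay.

6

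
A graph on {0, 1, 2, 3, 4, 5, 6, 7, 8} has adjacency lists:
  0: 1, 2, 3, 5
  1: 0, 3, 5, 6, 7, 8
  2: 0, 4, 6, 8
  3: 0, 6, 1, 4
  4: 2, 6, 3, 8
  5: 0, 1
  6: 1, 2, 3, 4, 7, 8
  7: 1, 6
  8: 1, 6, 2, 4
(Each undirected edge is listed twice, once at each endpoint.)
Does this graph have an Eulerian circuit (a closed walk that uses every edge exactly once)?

Degrees: 0:4, 1:6, 2:4, 3:4, 4:4, 5:2, 6:6, 7:2, 8:4
Every vertex has even degree and the edges form a single connected piece, so an Eulerian circuit exists.

Yes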